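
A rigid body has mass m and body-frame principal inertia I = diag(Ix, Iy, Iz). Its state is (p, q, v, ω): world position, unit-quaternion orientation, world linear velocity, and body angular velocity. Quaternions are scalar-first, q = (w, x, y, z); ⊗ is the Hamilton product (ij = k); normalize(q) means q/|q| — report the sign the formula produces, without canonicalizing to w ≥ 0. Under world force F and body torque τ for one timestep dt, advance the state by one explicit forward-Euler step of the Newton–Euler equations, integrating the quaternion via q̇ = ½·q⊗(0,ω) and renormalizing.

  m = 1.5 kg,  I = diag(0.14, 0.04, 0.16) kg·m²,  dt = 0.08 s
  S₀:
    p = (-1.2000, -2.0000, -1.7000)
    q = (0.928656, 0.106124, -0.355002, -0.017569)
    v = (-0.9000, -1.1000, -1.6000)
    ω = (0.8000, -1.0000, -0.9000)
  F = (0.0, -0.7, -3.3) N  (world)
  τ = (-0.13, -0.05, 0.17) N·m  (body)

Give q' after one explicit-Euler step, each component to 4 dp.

q' = (0.9086, 0.1476, -0.3881, -0.0438)

q⊗(0,ω) = (-0.4557133, 1.0448576, -0.8471996, -0.6579128)
q + ½dt·q⊗(0,ω), renormalized = (0.9086, 0.1476, -0.3881, -0.0438)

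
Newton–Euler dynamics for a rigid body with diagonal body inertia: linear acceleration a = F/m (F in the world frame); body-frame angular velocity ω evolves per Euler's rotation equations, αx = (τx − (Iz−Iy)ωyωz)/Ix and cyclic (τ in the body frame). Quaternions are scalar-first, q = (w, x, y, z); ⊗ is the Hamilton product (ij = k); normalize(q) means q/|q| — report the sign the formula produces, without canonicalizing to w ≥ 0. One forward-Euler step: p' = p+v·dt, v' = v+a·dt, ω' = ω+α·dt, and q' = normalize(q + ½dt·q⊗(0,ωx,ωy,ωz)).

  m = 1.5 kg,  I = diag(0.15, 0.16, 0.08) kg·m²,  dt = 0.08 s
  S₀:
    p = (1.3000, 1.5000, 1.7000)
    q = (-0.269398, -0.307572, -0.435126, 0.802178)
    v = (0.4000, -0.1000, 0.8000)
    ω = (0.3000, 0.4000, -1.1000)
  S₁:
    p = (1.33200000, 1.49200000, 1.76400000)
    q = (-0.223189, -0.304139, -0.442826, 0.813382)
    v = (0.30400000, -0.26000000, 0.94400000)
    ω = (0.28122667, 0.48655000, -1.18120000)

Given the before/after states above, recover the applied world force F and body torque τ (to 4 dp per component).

ω₁ − ω₀ = (-0.01877333, 0.08655000, -0.08120000)
ω₀×(Iω₀) = (0.0352, -0.0231, 0.0012)
I·α + gyro = (0.0000, 0.1500, -0.0800)
Δv = v₁−v₀ = (-0.09600000, -0.16000000, 0.14400000)
m·(v₁−v₀)/dt = (-1.8000, -3.0000, 2.7000)

F = (-1.8000, -3.0000, 2.7000)
τ = (0.0000, 0.1500, -0.0800)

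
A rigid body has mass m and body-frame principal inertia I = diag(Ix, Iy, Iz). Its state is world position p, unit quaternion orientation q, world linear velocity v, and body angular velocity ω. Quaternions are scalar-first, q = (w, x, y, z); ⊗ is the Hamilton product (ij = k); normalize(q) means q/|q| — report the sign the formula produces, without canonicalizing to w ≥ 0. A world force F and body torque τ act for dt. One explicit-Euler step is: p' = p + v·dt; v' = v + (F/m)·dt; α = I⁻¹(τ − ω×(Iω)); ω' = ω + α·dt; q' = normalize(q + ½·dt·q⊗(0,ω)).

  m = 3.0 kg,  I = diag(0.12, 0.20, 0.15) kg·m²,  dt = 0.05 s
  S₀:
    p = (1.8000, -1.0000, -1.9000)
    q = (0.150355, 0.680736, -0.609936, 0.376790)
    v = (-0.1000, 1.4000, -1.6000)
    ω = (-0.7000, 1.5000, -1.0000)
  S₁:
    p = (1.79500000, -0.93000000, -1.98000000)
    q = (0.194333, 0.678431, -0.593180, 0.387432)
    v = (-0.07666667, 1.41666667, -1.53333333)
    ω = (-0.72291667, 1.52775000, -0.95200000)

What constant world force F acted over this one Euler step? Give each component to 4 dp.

F = (1.4000, 1.0000, 4.0000)

v₁ − v₀ = (0.02333333, 0.01666667, 0.06666667)
applied force F = (1.4000, 1.0000, 4.0000)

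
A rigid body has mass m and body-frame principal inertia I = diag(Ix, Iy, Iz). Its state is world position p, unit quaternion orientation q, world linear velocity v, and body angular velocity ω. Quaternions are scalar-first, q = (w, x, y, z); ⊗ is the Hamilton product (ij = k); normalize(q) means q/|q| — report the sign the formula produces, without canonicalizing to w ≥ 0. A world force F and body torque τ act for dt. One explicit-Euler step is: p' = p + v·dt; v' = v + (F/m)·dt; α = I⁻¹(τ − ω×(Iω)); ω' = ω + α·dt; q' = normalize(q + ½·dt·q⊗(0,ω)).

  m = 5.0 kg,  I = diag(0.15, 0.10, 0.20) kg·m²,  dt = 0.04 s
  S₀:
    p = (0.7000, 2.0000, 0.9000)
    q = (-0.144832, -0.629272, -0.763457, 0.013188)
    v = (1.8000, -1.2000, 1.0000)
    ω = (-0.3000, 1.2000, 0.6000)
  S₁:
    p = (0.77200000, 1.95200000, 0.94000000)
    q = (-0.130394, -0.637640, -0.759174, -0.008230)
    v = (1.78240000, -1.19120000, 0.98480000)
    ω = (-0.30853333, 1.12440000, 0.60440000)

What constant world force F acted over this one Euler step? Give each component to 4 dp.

F = (-2.2000, 1.1000, -1.9000)

Δv = v₁−v₀ = (-0.01760000, 0.00880000, -0.01520000)
applied force F = (-2.2000, 1.1000, -1.9000)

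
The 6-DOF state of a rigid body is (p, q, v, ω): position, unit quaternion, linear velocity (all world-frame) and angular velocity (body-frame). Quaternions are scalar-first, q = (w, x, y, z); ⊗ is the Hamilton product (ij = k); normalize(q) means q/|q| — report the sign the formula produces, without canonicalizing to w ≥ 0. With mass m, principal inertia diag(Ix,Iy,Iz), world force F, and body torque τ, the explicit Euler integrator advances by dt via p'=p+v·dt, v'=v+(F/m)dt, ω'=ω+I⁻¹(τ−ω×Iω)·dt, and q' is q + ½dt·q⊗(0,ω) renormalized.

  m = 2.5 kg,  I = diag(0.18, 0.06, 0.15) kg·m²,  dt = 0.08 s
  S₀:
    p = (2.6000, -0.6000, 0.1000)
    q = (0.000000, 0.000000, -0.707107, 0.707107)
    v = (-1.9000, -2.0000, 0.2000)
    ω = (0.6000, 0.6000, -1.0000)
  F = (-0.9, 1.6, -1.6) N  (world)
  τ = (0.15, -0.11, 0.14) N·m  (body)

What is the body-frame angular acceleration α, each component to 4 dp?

gyro term ω×Iω = (-0.0540, -0.0180, -0.0432)
(τ − ω×Iω)/I = (1.1333, -1.5333, 1.2213)

α = (1.1333, -1.5333, 1.2213)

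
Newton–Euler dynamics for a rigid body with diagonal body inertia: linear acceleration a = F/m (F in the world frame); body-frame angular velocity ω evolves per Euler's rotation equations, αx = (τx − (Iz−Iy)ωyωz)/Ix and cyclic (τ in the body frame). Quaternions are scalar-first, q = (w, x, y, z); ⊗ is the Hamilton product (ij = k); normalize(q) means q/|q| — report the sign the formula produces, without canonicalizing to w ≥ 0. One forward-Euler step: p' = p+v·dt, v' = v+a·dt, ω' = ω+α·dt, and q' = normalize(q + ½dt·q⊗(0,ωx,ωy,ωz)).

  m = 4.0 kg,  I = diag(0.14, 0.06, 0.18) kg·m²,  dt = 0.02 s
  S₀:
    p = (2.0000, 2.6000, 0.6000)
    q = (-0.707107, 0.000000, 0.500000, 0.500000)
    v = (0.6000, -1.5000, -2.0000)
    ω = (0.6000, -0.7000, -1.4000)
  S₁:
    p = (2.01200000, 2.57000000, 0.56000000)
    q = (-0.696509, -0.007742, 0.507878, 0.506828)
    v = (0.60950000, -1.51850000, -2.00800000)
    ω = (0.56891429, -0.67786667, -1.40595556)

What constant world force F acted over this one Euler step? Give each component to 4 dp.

Δv = v₁−v₀ = (0.00950000, -0.01850000, -0.00800000)
F = m·Δv/dt = (1.9000, -3.7000, -1.6000)

F = (1.9000, -3.7000, -1.6000)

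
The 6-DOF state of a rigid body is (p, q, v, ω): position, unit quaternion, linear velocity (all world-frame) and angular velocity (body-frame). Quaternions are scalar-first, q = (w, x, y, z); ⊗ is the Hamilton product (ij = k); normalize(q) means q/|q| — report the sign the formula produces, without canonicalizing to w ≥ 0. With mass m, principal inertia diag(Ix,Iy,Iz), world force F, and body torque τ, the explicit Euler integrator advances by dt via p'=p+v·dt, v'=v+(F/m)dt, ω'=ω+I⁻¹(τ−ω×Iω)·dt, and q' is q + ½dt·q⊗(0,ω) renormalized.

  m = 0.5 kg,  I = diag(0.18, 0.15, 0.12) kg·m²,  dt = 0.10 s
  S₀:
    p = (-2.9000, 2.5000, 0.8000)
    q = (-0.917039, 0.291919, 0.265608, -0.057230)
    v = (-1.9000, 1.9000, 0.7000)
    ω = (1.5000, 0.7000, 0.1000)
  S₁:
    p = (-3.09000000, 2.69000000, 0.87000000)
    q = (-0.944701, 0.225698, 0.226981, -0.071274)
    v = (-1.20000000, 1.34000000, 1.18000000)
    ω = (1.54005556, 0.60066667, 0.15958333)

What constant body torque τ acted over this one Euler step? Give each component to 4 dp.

ω₁ − ω₀ = (0.04005556, -0.09933333, 0.05958333)
ω₀×(Iω₀) = (-0.0021, 0.0090, -0.0315)
applied torque τ = (0.0700, -0.1400, 0.0400)

τ = (0.0700, -0.1400, 0.0400)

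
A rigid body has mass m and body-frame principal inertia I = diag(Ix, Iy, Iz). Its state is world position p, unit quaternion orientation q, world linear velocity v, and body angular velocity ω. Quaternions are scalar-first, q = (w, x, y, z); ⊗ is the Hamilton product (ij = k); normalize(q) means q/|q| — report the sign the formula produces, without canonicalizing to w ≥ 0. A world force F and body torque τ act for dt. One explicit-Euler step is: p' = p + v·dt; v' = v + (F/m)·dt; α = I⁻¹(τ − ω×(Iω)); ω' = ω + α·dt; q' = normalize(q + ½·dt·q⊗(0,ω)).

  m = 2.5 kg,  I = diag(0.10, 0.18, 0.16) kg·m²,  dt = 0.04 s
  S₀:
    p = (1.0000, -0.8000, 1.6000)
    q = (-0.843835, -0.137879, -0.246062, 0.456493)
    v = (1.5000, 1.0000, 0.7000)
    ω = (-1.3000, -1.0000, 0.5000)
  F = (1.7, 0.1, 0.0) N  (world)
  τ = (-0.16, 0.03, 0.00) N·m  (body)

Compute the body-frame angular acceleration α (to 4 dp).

ω×(Iω) gyroscopic = (0.0100, 0.0390, 0.1040)
α = I⁻¹(τ − ω×Iω) = (-1.7000, -0.0500, -0.6500)

α = (-1.7000, -0.0500, -0.6500)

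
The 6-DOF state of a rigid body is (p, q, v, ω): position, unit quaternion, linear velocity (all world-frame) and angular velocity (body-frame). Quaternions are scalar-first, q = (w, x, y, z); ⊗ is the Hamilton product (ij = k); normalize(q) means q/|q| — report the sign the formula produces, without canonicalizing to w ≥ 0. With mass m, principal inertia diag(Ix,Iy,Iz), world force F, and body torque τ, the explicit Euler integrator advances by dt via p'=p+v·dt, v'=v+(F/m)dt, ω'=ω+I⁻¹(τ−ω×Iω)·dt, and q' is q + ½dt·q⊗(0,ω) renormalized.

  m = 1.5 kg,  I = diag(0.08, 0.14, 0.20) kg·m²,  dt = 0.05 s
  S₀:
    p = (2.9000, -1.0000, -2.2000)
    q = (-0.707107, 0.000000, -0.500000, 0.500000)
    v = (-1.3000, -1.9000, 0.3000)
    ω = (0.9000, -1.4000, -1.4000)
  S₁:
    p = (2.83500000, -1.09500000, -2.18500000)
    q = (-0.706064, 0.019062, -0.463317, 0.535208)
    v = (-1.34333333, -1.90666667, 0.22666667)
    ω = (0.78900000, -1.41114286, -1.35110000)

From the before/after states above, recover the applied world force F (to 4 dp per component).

F = (-1.3000, -0.2000, -2.2000)

v₁ − v₀ = (-0.04333333, -0.00666667, -0.07333333)
applied force F = (-1.3000, -0.2000, -2.2000)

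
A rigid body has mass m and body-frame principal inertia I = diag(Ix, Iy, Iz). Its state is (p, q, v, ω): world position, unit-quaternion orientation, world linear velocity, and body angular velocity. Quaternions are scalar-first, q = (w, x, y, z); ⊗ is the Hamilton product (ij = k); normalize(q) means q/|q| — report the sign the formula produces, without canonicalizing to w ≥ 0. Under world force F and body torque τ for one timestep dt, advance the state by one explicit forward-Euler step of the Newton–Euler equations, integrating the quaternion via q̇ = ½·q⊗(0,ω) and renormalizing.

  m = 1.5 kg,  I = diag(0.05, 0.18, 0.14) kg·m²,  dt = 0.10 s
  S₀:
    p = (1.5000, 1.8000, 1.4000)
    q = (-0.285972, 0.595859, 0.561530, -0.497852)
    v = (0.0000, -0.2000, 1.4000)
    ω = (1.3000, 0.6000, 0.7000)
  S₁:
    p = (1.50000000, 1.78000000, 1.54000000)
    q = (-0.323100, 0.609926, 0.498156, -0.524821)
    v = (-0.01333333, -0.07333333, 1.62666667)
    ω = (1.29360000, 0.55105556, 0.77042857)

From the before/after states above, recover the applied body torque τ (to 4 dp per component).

ω₁ − ω₀ = (-0.00640000, -0.04894444, 0.07042857)
I·α + gyro = (-0.0200, -0.1700, 0.2000)

τ = (-0.0200, -0.1700, 0.2000)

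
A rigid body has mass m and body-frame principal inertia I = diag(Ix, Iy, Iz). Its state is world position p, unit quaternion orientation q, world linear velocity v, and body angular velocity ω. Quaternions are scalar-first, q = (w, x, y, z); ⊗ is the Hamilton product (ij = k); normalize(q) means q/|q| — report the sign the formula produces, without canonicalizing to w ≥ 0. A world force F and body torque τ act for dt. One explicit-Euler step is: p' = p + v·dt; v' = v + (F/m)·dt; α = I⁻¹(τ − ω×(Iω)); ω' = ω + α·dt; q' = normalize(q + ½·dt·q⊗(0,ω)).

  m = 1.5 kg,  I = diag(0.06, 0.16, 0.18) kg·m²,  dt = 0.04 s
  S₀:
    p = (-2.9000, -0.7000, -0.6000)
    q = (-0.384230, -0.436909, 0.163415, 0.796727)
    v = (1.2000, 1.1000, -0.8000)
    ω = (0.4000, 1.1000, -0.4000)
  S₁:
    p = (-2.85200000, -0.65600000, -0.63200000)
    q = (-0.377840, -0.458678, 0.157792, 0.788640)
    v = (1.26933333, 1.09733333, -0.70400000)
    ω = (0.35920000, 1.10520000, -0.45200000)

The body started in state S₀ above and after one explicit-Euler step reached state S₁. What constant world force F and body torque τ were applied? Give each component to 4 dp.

F = (2.6000, -0.1000, 3.6000)
τ = (-0.0700, 0.0400, -0.1900)

v₁ − v₀ = (0.06933333, -0.00266667, 0.09600000)
m·(v₁−v₀)/dt = (2.6000, -0.1000, 3.6000)
ω₁ − ω₀ = (-0.04080000, 0.00520000, -0.05200000)
gyro term ω₀×Iω₀ = (-0.0088, 0.0192, 0.0440)
applied torque τ = (-0.0700, 0.0400, -0.1900)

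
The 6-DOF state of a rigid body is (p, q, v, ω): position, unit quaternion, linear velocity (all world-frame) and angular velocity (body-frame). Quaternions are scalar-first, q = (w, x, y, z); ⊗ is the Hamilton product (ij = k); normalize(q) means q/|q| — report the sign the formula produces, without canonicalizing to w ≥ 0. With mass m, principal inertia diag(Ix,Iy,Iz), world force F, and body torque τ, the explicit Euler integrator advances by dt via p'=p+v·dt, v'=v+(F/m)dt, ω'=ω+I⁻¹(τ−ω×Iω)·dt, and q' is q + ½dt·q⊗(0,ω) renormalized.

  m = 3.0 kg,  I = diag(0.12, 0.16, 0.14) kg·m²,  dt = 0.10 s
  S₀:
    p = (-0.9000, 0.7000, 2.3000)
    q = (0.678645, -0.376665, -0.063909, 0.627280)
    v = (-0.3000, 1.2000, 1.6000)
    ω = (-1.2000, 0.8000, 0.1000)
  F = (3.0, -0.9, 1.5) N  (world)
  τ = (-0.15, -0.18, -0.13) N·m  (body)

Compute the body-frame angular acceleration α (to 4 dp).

α = (-1.2367, -1.1400, -0.6543)

precession coupling ω×(Iω) = (-0.0016, 0.0024, -0.0384)
(τ − ω×Iω)/I = (-1.2367, -1.1400, -0.6543)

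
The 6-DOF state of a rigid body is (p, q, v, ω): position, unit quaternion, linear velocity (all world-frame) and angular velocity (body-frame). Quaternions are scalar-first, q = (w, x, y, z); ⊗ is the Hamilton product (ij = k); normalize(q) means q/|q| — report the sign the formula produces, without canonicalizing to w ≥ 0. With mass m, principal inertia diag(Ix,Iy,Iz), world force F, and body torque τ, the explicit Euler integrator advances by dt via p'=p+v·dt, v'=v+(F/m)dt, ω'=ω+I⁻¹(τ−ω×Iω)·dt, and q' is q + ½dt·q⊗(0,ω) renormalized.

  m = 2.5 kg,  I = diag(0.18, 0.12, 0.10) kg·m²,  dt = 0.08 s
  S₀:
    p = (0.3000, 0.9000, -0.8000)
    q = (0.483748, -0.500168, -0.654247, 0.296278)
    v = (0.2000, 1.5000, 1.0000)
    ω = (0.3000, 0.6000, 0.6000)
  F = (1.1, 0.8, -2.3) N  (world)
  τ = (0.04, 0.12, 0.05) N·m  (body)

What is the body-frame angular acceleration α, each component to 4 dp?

precession coupling ω×(Iω) = (-0.0072, 0.0144, -0.0108)
α = I⁻¹(τ − ω×Iω) = (0.2622, 0.8800, 0.6080)

α = (0.2622, 0.8800, 0.6080)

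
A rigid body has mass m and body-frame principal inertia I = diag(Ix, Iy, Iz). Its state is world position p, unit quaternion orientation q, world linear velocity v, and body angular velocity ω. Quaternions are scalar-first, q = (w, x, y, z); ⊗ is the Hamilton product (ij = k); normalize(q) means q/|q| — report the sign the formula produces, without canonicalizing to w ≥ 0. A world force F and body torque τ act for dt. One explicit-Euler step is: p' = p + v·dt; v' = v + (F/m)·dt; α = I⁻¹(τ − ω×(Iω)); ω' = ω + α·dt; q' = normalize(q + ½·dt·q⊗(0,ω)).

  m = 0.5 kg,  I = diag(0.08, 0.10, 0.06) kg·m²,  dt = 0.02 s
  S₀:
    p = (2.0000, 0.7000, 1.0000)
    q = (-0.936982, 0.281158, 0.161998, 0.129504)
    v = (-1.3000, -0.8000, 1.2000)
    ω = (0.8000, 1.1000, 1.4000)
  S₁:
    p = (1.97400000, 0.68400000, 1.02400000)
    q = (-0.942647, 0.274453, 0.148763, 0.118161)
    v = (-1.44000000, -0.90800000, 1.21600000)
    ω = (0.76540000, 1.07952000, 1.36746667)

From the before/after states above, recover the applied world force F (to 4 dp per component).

F = (-3.5000, -2.7000, 0.4000)

v₁ − v₀ = (-0.14000000, -0.10800000, 0.01600000)
F = m·Δv/dt = (-3.5000, -2.7000, 0.4000)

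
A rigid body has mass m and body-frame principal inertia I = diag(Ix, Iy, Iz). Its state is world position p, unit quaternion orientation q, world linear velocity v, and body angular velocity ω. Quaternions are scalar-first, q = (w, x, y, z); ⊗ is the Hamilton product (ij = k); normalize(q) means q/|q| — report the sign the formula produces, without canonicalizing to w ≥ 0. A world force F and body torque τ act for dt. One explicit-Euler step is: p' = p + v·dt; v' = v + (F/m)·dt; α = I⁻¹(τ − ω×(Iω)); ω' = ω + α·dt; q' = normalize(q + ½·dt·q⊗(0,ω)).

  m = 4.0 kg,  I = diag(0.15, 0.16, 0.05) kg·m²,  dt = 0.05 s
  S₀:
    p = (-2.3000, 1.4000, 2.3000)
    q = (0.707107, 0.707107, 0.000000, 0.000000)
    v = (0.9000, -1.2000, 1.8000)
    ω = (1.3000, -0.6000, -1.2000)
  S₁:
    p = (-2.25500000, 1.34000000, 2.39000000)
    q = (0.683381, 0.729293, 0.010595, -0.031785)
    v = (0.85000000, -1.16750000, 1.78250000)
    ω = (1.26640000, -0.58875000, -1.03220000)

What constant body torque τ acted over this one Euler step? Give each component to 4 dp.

rate change Δω = (-0.03360000, 0.01125000, 0.16780000)
precession coupling = (-0.0792, -0.1560, -0.0078)
τ = I·(Δω/dt) + ω₀×(Iω₀) = (-0.1800, -0.1200, 0.1600)

τ = (-0.1800, -0.1200, 0.1600)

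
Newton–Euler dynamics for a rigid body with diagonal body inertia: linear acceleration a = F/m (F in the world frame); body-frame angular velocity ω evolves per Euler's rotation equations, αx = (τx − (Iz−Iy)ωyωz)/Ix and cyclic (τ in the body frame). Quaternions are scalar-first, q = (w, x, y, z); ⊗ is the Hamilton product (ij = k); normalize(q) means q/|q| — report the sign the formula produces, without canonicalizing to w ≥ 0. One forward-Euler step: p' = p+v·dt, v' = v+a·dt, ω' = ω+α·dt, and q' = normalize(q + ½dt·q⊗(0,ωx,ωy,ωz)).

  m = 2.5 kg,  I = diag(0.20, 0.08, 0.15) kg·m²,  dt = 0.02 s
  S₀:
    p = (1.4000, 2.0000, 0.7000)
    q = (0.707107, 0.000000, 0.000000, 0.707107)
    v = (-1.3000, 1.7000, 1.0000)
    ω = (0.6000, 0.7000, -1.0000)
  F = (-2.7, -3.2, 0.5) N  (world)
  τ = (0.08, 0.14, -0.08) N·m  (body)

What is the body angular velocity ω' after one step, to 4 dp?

precession coupling ω×(Iω) = (-0.0490, -0.0300, -0.0504)
(τ − ω×Iω)/I = (0.6450, 2.1250, -0.1973)
new body rate ω' = (0.6129, 0.7425, -1.0039)

ω' = (0.6129, 0.7425, -1.0039)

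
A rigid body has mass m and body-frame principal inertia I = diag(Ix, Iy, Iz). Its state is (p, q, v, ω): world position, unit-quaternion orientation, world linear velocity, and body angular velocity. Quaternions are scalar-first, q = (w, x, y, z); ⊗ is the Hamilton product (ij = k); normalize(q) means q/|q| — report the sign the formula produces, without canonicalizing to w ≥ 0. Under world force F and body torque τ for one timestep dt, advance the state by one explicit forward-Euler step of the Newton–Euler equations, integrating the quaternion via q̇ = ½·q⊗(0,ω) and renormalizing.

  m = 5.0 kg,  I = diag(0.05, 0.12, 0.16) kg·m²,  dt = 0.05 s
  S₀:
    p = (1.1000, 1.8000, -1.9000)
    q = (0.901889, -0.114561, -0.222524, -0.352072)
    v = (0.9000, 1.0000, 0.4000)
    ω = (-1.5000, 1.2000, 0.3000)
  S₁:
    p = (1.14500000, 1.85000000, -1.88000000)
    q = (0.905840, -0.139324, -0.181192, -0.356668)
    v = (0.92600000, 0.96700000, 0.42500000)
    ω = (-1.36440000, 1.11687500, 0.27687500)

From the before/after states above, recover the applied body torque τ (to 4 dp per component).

τ = (0.1500, -0.1500, -0.2000)

rate change Δω = (0.13560000, -0.08312500, -0.02312500)
ω₀×(Iω₀) = (0.0144, 0.0495, -0.1260)
τ = I·(Δω/dt) + ω₀×(Iω₀) = (0.1500, -0.1500, -0.2000)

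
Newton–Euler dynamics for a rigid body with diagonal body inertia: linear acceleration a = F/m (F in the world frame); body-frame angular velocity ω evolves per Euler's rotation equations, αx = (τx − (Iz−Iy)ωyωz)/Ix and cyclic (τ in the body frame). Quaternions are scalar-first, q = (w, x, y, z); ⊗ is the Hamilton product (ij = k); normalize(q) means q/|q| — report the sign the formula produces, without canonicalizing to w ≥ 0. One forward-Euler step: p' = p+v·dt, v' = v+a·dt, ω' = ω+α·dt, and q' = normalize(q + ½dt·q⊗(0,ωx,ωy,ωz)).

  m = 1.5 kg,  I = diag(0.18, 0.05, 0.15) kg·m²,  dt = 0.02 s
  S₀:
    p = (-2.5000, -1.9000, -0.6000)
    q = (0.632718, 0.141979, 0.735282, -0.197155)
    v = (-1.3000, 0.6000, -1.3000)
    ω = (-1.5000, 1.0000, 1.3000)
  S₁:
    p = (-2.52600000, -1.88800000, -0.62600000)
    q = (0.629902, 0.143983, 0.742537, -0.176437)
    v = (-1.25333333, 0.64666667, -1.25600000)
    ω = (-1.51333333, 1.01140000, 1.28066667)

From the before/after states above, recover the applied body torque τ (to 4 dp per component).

rate change Δω = (-0.01333333, 0.01140000, -0.01933333)
precession coupling = (0.1300, -0.0585, 0.1950)
I·α + gyro = (0.0100, -0.0300, 0.0500)

τ = (0.0100, -0.0300, 0.0500)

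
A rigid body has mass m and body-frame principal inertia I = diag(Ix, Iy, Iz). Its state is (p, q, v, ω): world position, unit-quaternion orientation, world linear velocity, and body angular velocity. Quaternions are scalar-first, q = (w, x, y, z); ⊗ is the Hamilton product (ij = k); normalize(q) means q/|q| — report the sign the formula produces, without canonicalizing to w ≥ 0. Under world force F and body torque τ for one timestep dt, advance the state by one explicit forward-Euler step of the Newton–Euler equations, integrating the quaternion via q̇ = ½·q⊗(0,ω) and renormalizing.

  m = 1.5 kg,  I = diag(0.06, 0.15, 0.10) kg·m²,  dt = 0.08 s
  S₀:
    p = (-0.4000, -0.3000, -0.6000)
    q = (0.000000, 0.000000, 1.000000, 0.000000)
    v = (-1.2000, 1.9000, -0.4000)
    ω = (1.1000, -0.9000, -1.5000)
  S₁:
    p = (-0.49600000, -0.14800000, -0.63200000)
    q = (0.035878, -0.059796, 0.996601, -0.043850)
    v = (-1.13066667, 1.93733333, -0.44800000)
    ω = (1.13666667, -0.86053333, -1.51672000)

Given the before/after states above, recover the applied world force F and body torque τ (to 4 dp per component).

v₁ − v₀ = (0.06933333, 0.03733333, -0.04800000)
F = m·Δv/dt = (1.3000, 0.7000, -0.9000)
ω₁ − ω₀ = (0.03666667, 0.03946667, -0.01672000)
I·α + gyro = (-0.0400, 0.1400, -0.1100)

F = (1.3000, 0.7000, -0.9000)
τ = (-0.0400, 0.1400, -0.1100)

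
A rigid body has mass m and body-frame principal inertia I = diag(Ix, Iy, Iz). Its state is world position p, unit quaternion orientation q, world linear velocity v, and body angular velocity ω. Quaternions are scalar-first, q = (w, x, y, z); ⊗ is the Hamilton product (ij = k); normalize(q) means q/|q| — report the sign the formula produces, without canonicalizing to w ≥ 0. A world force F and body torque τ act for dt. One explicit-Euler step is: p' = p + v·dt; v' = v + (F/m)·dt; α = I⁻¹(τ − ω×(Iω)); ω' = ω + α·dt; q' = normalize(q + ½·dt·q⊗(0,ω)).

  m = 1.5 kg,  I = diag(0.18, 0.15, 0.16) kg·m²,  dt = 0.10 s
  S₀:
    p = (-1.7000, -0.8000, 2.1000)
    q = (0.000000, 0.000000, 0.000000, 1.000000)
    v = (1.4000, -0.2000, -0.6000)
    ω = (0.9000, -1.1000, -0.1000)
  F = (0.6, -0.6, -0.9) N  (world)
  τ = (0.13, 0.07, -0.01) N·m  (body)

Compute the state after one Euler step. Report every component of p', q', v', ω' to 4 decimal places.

p' = (-1.5600, -0.8200, 2.0400)
q' = (0.0050, 0.0549, 0.0449, 0.9975)
v' = (1.4400, -0.2400, -0.6600)
ω' = (0.9716, -1.0521, -0.1248)

linear accel F/m = (0.4000, -0.4000, -0.6000)
new position p' = (-1.5600, -0.8200, 2.0400)
v + (F/m)dt = (1.4400, -0.2400, -0.6600)
α = I⁻¹(τ − ω×Iω) = (0.7161, 0.4787, -0.2481)
ω + α·dt = (0.9716, -1.0521, -0.1248)
q⊗(0,ω) = (0.1000000, 1.1000000, 0.9000000, 0.0000000)
q + ½dt·q⊗(0,ω), renormalized = (0.0050, 0.0549, 0.0449, 0.9975)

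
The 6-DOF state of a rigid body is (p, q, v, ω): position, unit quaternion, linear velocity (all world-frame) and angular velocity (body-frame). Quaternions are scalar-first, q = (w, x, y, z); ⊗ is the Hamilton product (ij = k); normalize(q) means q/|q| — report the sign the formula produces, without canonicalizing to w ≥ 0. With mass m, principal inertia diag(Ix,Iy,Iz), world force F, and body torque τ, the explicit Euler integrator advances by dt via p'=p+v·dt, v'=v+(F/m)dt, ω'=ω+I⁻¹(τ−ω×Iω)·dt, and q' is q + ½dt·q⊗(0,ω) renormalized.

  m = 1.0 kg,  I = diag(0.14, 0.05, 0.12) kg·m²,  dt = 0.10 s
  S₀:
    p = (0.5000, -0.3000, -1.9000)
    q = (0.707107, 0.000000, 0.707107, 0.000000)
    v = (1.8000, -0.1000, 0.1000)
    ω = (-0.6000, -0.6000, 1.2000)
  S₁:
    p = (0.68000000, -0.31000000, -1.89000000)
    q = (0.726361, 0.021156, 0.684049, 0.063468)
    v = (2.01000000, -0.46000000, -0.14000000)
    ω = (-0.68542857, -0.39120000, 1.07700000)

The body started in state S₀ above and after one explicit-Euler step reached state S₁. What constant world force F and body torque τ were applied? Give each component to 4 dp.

Δv = v₁−v₀ = (0.21000000, -0.36000000, -0.24000000)
F = m·Δv/dt = (2.1000, -3.6000, -2.4000)
rate change Δω = (-0.08542857, 0.20880000, -0.12300000)
gyro term ω₀×Iω₀ = (-0.0504, -0.0144, -0.0324)
τ = I·(Δω/dt) + ω₀×(Iω₀) = (-0.1700, 0.0900, -0.1800)

F = (2.1000, -3.6000, -2.4000)
τ = (-0.1700, 0.0900, -0.1800)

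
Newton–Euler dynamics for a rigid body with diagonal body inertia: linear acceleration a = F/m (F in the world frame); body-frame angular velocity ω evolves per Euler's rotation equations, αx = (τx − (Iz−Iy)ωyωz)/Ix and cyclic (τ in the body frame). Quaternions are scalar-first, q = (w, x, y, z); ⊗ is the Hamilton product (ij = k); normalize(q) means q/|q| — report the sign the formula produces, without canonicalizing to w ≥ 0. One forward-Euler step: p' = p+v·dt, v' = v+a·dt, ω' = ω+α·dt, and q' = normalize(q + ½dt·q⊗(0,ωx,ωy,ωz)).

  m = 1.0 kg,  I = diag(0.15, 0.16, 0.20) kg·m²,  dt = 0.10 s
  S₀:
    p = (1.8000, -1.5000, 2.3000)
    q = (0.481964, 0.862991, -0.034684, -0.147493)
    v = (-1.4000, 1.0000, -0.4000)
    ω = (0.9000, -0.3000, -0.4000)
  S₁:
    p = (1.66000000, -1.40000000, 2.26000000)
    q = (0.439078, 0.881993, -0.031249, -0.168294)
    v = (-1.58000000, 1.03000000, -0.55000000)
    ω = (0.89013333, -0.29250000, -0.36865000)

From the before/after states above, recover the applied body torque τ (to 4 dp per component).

τ = (-0.0100, 0.0300, 0.0600)

Δω = ω₁−ω₀ = (-0.00986667, 0.00750000, 0.03135000)
ω₀×(Iω₀) = (0.0048, 0.0180, -0.0027)
τ = I·(Δω/dt) + ω₀×(Iω₀) = (-0.0100, 0.0300, 0.0600)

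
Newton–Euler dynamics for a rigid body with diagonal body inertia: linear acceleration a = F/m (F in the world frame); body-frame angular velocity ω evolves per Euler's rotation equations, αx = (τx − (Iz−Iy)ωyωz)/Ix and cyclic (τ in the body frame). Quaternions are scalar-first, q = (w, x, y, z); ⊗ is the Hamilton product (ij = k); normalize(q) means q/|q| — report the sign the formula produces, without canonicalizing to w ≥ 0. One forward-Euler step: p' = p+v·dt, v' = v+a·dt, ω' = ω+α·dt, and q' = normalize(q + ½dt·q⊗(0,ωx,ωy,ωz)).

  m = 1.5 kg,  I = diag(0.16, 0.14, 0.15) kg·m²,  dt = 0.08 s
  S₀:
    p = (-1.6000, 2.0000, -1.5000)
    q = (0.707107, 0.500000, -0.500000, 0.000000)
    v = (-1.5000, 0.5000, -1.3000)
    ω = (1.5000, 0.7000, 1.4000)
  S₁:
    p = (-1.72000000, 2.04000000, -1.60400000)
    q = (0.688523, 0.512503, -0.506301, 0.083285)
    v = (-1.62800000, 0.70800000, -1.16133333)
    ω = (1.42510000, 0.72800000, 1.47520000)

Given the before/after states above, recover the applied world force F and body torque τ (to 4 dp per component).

F = (-2.4000, 3.9000, 2.6000)
τ = (-0.1400, 0.0700, 0.1200)

Δω = ω₁−ω₀ = (-0.07490000, 0.02800000, 0.07520000)
gyro term ω₀×Iω₀ = (0.0098, 0.0210, -0.0210)
I·α + gyro = (-0.1400, 0.0700, 0.1200)
v₁ − v₀ = (-0.12800000, 0.20800000, 0.13866667)
m·(v₁−v₀)/dt = (-2.4000, 3.9000, 2.6000)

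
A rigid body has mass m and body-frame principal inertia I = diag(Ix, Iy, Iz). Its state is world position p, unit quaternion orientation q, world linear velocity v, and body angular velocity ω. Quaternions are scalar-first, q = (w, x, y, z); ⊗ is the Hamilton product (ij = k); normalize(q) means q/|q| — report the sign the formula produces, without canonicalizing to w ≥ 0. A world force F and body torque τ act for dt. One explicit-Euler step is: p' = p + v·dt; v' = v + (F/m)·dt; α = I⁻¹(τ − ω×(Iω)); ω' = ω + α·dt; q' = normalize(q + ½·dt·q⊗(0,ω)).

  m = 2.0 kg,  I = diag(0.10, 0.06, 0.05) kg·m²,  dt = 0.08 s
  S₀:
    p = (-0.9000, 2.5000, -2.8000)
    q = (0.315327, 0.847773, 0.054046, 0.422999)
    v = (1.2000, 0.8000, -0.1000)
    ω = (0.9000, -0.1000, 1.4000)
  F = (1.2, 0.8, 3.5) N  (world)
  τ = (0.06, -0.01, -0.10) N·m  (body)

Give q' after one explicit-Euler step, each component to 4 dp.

Hamilton product q⊗(0,ω) = (-1.3497897, 0.4017586, -0.8377158, 0.3080391)
q + ½dt·q⊗(0,ω), renormalized = (0.2608, 0.8619, 0.0205, 0.4344)

q' = (0.2608, 0.8619, 0.0205, 0.4344)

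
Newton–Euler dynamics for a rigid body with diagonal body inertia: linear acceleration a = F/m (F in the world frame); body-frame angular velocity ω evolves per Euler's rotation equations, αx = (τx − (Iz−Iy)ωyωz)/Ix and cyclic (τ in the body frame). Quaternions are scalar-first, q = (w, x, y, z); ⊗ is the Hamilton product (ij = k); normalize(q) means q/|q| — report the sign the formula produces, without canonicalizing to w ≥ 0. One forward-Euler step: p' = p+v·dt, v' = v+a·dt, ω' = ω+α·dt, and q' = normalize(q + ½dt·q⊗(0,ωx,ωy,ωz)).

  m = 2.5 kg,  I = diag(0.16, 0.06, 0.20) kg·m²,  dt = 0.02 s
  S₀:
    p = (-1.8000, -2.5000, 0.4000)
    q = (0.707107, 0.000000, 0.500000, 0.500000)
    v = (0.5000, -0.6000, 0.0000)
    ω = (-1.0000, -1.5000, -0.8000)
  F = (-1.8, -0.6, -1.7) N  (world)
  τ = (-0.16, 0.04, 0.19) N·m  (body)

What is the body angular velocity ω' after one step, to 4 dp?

precession coupling ω×(Iω) = (0.1680, -0.0320, -0.1500)
α = I⁻¹(τ − ω×Iω) = (-2.0500, 1.2000, 1.7000)
new body rate ω' = (-1.0410, -1.4760, -0.7660)

ω' = (-1.0410, -1.4760, -0.7660)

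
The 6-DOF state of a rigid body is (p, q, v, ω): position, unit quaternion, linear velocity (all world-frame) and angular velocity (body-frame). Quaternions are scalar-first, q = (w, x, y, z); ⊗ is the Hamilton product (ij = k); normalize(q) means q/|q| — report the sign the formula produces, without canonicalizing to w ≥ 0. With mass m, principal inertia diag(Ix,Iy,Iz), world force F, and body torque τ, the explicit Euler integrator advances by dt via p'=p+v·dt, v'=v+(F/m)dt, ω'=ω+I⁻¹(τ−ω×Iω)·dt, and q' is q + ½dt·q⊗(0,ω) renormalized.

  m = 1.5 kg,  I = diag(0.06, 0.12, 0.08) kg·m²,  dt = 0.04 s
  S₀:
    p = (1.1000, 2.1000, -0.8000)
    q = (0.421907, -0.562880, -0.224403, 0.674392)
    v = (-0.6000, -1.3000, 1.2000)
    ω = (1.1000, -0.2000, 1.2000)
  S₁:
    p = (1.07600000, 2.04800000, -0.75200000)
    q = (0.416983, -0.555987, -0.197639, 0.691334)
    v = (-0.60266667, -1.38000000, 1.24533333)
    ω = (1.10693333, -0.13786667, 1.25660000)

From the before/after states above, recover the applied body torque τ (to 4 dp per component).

τ = (0.0200, 0.1600, 0.1000)

Δω = ω₁−ω₀ = (0.00693333, 0.06213333, 0.05660000)
precession coupling = (0.0096, -0.0264, -0.0132)
τ = I·(Δω/dt) + ω₀×(Iω₀) = (0.0200, 0.1600, 0.1000)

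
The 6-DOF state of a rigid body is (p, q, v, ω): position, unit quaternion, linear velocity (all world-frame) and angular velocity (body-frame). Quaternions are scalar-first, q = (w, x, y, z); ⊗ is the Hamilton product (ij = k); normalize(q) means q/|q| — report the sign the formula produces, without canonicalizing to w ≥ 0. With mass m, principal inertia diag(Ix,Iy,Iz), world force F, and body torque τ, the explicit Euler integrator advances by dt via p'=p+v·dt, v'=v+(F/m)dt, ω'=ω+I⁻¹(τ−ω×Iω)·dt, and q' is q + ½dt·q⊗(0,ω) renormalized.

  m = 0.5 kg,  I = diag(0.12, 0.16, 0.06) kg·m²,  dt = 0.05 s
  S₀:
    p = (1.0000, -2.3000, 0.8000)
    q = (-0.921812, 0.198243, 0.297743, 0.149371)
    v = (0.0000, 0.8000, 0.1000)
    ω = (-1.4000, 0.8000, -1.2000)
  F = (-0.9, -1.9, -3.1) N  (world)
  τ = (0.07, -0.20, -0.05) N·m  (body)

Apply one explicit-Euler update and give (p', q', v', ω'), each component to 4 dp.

linear accel F/m = (-1.8000, -3.8000, -6.2000)
p + v·dt = (1.0000, -2.2600, 0.8050)
new velocity v' = (-0.0900, 0.6100, -0.2100)
α = I⁻¹(τ − ω×Iω) = (-0.2167, -1.8800, -0.0867)
new body rate ω' = (-1.4108, 0.7060, -1.2043)
q⊗(0,ω) = (0.2185910, 0.8137484, -0.7086774, 1.6816090)
q + ½dt·q⊗(0,ω), renormalized = (-0.9152, 0.2183, 0.2797, 0.1912)

p' = (1.0000, -2.2600, 0.8050)
q' = (-0.9152, 0.2183, 0.2797, 0.1912)
v' = (-0.0900, 0.6100, -0.2100)
ω' = (-1.4108, 0.7060, -1.2043)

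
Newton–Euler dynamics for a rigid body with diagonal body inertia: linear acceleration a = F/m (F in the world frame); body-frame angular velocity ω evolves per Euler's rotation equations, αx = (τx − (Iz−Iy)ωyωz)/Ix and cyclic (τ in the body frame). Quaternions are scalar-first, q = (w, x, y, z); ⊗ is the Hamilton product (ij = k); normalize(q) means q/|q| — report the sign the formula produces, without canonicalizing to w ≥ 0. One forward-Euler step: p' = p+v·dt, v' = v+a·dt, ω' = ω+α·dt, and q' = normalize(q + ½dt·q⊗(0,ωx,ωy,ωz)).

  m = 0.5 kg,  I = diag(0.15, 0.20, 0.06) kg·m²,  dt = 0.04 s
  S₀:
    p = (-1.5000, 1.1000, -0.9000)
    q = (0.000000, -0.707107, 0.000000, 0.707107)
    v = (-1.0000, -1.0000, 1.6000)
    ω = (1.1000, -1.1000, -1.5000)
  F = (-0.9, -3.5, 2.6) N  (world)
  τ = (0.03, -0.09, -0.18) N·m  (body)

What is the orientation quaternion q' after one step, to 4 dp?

q' = (0.0367, -0.6909, -0.0057, 0.7220)

2q̇ = q⊗(0,ω) = (1.8384782, 0.7778177, -0.2828428, 0.7778177)
updated quaternion q' = (0.0367, -0.6909, -0.0057, 0.7220)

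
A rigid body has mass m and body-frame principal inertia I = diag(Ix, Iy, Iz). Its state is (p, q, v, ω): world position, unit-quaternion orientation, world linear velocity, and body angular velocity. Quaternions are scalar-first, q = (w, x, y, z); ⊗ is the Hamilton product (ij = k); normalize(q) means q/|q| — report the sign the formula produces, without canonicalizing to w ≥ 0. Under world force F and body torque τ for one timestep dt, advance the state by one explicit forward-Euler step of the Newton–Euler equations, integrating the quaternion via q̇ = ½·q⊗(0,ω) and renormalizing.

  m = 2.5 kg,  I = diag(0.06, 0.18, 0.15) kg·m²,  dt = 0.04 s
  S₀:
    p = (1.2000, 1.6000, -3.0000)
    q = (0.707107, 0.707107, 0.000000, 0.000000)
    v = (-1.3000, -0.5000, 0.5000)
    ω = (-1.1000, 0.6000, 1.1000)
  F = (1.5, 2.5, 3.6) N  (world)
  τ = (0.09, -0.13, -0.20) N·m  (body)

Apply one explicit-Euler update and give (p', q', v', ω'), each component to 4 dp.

new position p' = (1.1480, 1.5800, -2.9800)
v' = v + a·dt = (-1.2760, -0.4600, 0.5576)
ω×(Iω) gyroscopic = (-0.0198, 0.1089, -0.0792)
α = I⁻¹(τ − ω×Iω) = (1.8300, -1.3272, -0.8053)
ω + α·dt = (-1.0268, 0.5469, 1.0678)
2q̇ = q⊗(0,ω) = (0.7778177, -0.7778177, -0.3535535, 1.2020819)
updated quaternion q' = (0.7223, 0.6912, -0.0071, 0.0240)

p' = (1.1480, 1.5800, -2.9800)
q' = (0.7223, 0.6912, -0.0071, 0.0240)
v' = (-1.2760, -0.4600, 0.5576)
ω' = (-1.0268, 0.5469, 1.0678)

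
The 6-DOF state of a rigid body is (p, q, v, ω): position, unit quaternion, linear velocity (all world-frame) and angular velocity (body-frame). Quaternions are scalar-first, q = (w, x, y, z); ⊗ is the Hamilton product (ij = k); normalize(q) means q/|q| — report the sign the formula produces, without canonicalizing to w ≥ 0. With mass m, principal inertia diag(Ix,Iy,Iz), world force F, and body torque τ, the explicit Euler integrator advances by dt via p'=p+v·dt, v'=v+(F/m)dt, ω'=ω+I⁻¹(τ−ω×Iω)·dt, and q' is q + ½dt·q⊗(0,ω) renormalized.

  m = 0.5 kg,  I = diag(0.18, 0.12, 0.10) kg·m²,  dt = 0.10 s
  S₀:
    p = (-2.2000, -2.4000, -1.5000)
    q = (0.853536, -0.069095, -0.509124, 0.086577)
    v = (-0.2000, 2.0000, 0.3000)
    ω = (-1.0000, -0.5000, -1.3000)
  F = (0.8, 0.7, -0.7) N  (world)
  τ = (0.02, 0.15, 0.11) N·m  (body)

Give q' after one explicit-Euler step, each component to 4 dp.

q' = (0.8399, -0.0762, -0.5373, 0.0073)

q⊗(0,ω) = (-0.2111069, -0.1483863, -0.6031685, -1.5841733)
q + ½dt·q⊗(0,ω), renormalized = (0.8399, -0.0762, -0.5373, 0.0073)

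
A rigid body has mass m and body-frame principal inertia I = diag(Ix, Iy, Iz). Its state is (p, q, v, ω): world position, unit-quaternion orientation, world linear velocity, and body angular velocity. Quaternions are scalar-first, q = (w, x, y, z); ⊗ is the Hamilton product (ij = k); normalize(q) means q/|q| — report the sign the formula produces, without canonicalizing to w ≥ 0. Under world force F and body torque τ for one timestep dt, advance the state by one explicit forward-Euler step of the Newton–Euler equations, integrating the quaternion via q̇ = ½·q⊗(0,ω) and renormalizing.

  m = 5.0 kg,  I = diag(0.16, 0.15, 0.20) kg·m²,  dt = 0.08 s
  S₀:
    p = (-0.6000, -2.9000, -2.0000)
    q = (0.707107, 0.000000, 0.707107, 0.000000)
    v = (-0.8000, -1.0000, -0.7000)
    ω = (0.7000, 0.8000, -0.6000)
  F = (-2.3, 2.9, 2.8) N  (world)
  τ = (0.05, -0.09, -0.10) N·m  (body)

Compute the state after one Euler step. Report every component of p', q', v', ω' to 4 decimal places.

new position p' = (-0.6640, -2.9800, -2.0560)
v' = v + a·dt = (-0.8368, -0.9536, -0.6552)
angular accel α = (0.4625, -0.7120, -0.4720)
ω + α·dt = (0.7370, 0.7430, -0.6378)
Hamilton product q⊗(0,ω) = (-0.5656856, 0.0707107, 0.5656856, -0.9192391)
q' = normalize(q + ½dt·q⊗(0,ω)) = (0.6837, 0.0028, 0.7289, -0.0367)

p' = (-0.6640, -2.9800, -2.0560)
q' = (0.6837, 0.0028, 0.7289, -0.0367)
v' = (-0.8368, -0.9536, -0.6552)
ω' = (0.7370, 0.7430, -0.6378)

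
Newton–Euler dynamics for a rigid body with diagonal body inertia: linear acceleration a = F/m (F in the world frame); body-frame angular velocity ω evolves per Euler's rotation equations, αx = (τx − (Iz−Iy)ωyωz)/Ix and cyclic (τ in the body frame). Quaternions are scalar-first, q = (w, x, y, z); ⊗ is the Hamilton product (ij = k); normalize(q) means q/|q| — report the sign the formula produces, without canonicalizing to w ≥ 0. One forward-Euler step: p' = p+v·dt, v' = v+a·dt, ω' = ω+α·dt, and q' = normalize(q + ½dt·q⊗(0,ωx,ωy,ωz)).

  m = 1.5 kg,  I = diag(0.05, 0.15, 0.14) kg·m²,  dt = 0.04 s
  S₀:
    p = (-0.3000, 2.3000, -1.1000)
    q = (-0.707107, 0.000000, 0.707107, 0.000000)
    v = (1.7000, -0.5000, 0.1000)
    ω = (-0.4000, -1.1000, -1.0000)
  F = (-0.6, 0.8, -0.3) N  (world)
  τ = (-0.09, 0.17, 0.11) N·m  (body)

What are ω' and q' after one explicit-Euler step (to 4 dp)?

ω' = (-0.4632, -1.0451, -0.9811)
q' = (-0.6912, -0.0085, 0.7223, 0.0198)

precession coupling ω×(Iω) = (-0.0110, -0.0360, 0.0440)
(τ − ω×Iω)/I = (-1.5800, 1.3733, 0.4714)
ω + α·dt = (-0.4632, -1.0451, -0.9811)
2q̇ = q⊗(0,ω) = (0.7778177, -0.4242642, 0.7778177, 0.9899498)
updated quaternion q' = (-0.6912, -0.0085, 0.7223, 0.0198)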